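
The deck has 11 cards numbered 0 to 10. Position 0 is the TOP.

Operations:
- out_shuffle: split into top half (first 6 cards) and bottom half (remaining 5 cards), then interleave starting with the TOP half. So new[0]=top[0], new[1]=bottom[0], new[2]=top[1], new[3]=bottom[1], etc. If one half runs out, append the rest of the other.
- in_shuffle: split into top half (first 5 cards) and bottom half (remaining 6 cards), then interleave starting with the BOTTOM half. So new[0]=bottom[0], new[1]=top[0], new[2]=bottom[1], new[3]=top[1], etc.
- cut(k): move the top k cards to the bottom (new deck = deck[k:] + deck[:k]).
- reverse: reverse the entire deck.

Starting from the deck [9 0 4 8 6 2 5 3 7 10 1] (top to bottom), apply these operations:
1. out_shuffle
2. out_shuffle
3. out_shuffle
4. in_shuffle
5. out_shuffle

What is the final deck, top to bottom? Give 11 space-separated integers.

After op 1 (out_shuffle): [9 5 0 3 4 7 8 10 6 1 2]
After op 2 (out_shuffle): [9 8 5 10 0 6 3 1 4 2 7]
After op 3 (out_shuffle): [9 3 8 1 5 4 10 2 0 7 6]
After op 4 (in_shuffle): [4 9 10 3 2 8 0 1 7 5 6]
After op 5 (out_shuffle): [4 0 9 1 10 7 3 5 2 6 8]

Answer: 4 0 9 1 10 7 3 5 2 6 8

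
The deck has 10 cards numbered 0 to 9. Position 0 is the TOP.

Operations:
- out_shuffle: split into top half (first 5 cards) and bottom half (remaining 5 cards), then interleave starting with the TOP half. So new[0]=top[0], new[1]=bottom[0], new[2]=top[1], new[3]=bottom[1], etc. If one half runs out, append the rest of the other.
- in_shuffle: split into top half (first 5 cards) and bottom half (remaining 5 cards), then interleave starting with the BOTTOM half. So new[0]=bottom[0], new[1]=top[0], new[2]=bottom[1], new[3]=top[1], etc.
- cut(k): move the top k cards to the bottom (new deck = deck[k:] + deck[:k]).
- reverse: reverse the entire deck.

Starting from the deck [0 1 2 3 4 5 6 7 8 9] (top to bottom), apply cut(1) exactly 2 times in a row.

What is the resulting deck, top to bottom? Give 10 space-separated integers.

After op 1 (cut(1)): [1 2 3 4 5 6 7 8 9 0]
After op 2 (cut(1)): [2 3 4 5 6 7 8 9 0 1]

Answer: 2 3 4 5 6 7 8 9 0 1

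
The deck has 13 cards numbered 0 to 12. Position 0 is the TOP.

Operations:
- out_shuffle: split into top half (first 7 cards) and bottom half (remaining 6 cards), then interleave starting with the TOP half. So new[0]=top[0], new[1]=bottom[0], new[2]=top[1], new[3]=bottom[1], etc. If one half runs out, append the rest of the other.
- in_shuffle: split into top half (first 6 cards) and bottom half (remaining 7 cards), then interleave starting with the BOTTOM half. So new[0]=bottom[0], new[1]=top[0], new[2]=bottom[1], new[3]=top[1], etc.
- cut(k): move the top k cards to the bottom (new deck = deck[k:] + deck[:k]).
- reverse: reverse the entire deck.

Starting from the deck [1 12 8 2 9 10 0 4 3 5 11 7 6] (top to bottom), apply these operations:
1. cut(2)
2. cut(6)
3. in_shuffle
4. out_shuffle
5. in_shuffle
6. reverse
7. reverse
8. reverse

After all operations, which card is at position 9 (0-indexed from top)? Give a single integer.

After op 1 (cut(2)): [8 2 9 10 0 4 3 5 11 7 6 1 12]
After op 2 (cut(6)): [3 5 11 7 6 1 12 8 2 9 10 0 4]
After op 3 (in_shuffle): [12 3 8 5 2 11 9 7 10 6 0 1 4]
After op 4 (out_shuffle): [12 7 3 10 8 6 5 0 2 1 11 4 9]
After op 5 (in_shuffle): [5 12 0 7 2 3 1 10 11 8 4 6 9]
After op 6 (reverse): [9 6 4 8 11 10 1 3 2 7 0 12 5]
After op 7 (reverse): [5 12 0 7 2 3 1 10 11 8 4 6 9]
After op 8 (reverse): [9 6 4 8 11 10 1 3 2 7 0 12 5]
Position 9: card 7.

Answer: 7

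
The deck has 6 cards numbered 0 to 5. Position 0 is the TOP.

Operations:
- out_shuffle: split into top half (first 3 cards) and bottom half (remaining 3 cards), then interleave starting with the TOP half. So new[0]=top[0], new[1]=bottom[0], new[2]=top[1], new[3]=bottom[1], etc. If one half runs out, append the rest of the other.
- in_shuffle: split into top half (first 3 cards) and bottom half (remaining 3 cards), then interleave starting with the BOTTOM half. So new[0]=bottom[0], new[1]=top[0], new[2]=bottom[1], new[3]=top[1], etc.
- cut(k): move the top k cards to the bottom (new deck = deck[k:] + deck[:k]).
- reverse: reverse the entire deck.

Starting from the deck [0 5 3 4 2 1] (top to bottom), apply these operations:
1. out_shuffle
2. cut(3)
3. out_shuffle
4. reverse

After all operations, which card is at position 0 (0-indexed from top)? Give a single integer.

After op 1 (out_shuffle): [0 4 5 2 3 1]
After op 2 (cut(3)): [2 3 1 0 4 5]
After op 3 (out_shuffle): [2 0 3 4 1 5]
After op 4 (reverse): [5 1 4 3 0 2]
Position 0: card 5.

Answer: 5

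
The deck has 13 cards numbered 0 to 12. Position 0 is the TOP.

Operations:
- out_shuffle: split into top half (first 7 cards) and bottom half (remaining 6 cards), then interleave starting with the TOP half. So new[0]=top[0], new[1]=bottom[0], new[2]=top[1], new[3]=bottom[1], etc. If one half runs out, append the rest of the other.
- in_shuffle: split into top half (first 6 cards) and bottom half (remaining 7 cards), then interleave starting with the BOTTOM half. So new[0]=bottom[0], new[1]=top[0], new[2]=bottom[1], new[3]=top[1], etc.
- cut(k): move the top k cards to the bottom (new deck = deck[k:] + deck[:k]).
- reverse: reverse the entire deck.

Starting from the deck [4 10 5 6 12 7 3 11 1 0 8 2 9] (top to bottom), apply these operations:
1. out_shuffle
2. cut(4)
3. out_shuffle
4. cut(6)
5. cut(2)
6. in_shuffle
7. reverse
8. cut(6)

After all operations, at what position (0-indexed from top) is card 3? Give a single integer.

After op 1 (out_shuffle): [4 11 10 1 5 0 6 8 12 2 7 9 3]
After op 2 (cut(4)): [5 0 6 8 12 2 7 9 3 4 11 10 1]
After op 3 (out_shuffle): [5 9 0 3 6 4 8 11 12 10 2 1 7]
After op 4 (cut(6)): [8 11 12 10 2 1 7 5 9 0 3 6 4]
After op 5 (cut(2)): [12 10 2 1 7 5 9 0 3 6 4 8 11]
After op 6 (in_shuffle): [9 12 0 10 3 2 6 1 4 7 8 5 11]
After op 7 (reverse): [11 5 8 7 4 1 6 2 3 10 0 12 9]
After op 8 (cut(6)): [6 2 3 10 0 12 9 11 5 8 7 4 1]
Card 3 is at position 2.

Answer: 2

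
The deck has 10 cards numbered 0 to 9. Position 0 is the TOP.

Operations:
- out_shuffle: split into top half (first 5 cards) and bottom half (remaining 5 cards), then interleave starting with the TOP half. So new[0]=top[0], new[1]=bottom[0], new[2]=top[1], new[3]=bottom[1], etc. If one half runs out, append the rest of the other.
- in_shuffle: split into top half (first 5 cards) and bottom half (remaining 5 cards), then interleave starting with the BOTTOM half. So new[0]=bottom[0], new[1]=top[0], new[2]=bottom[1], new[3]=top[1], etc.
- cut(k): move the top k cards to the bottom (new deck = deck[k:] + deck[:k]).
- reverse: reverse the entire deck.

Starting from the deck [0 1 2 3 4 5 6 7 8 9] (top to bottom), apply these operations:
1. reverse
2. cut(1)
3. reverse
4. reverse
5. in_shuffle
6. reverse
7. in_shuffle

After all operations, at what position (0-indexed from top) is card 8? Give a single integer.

Answer: 6

Derivation:
After op 1 (reverse): [9 8 7 6 5 4 3 2 1 0]
After op 2 (cut(1)): [8 7 6 5 4 3 2 1 0 9]
After op 3 (reverse): [9 0 1 2 3 4 5 6 7 8]
After op 4 (reverse): [8 7 6 5 4 3 2 1 0 9]
After op 5 (in_shuffle): [3 8 2 7 1 6 0 5 9 4]
After op 6 (reverse): [4 9 5 0 6 1 7 2 8 3]
After op 7 (in_shuffle): [1 4 7 9 2 5 8 0 3 6]
Card 8 is at position 6.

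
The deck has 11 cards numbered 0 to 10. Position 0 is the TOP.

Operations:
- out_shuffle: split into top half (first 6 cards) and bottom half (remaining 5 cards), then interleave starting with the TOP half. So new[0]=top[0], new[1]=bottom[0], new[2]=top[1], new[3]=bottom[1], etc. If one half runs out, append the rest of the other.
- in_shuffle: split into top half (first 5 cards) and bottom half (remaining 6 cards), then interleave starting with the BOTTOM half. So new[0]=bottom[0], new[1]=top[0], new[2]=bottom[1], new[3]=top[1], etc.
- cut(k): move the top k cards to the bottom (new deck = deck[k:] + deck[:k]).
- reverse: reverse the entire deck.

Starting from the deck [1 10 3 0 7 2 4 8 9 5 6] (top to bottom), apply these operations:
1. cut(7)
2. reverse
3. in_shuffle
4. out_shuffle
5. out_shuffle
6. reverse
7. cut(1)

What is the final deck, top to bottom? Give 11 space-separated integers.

Answer: 7 1 8 0 6 4 3 5 2 10 9

Derivation:
After op 1 (cut(7)): [8 9 5 6 1 10 3 0 7 2 4]
After op 2 (reverse): [4 2 7 0 3 10 1 6 5 9 8]
After op 3 (in_shuffle): [10 4 1 2 6 7 5 0 9 3 8]
After op 4 (out_shuffle): [10 5 4 0 1 9 2 3 6 8 7]
After op 5 (out_shuffle): [10 2 5 3 4 6 0 8 1 7 9]
After op 6 (reverse): [9 7 1 8 0 6 4 3 5 2 10]
After op 7 (cut(1)): [7 1 8 0 6 4 3 5 2 10 9]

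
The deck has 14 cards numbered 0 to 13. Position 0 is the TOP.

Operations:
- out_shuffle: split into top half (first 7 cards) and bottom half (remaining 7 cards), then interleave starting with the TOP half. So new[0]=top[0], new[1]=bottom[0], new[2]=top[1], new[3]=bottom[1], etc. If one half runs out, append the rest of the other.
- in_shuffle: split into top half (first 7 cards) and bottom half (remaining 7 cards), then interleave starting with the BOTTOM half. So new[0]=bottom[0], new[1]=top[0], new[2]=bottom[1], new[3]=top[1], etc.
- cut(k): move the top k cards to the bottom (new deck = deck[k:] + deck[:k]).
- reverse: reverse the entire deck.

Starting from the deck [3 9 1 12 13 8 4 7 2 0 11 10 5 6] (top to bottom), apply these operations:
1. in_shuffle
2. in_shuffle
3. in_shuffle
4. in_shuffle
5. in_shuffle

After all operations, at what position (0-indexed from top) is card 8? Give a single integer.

Answer: 11

Derivation:
After op 1 (in_shuffle): [7 3 2 9 0 1 11 12 10 13 5 8 6 4]
After op 2 (in_shuffle): [12 7 10 3 13 2 5 9 8 0 6 1 4 11]
After op 3 (in_shuffle): [9 12 8 7 0 10 6 3 1 13 4 2 11 5]
After op 4 (in_shuffle): [3 9 1 12 13 8 4 7 2 0 11 10 5 6]
After op 5 (in_shuffle): [7 3 2 9 0 1 11 12 10 13 5 8 6 4]
Card 8 is at position 11.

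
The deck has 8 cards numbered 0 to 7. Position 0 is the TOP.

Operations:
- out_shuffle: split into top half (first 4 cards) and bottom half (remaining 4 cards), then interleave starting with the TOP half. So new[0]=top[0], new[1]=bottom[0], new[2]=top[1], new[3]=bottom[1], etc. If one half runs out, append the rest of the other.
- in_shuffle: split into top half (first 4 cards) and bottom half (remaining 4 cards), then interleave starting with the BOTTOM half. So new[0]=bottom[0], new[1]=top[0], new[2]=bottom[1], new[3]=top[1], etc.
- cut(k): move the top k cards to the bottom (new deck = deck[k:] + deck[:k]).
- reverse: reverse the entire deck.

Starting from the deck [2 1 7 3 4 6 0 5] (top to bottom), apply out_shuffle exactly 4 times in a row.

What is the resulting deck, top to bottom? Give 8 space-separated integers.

Answer: 2 4 1 6 7 0 3 5

Derivation:
After op 1 (out_shuffle): [2 4 1 6 7 0 3 5]
After op 2 (out_shuffle): [2 7 4 0 1 3 6 5]
After op 3 (out_shuffle): [2 1 7 3 4 6 0 5]
After op 4 (out_shuffle): [2 4 1 6 7 0 3 5]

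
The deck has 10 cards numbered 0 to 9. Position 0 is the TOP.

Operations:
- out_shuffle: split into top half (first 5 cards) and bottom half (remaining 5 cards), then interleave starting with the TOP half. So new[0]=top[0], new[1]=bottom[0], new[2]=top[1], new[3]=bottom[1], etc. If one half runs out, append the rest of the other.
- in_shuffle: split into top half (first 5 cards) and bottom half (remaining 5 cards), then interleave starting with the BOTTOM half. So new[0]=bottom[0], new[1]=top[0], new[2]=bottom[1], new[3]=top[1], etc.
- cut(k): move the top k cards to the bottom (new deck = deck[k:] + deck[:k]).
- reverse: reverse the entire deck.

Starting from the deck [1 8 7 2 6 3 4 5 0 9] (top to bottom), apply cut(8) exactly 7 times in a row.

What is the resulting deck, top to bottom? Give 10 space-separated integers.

Answer: 4 5 0 9 1 8 7 2 6 3

Derivation:
After op 1 (cut(8)): [0 9 1 8 7 2 6 3 4 5]
After op 2 (cut(8)): [4 5 0 9 1 8 7 2 6 3]
After op 3 (cut(8)): [6 3 4 5 0 9 1 8 7 2]
After op 4 (cut(8)): [7 2 6 3 4 5 0 9 1 8]
After op 5 (cut(8)): [1 8 7 2 6 3 4 5 0 9]
After op 6 (cut(8)): [0 9 1 8 7 2 6 3 4 5]
After op 7 (cut(8)): [4 5 0 9 1 8 7 2 6 3]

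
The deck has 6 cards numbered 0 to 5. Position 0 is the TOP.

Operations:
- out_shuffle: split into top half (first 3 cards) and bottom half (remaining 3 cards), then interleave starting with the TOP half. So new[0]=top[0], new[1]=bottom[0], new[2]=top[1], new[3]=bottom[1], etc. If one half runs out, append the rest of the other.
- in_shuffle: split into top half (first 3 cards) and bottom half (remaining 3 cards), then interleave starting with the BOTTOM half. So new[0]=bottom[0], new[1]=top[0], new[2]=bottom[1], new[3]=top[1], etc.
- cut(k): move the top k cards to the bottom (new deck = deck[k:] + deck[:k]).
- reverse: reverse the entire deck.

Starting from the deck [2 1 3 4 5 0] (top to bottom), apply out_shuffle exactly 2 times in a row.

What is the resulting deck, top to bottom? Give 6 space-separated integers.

After op 1 (out_shuffle): [2 4 1 5 3 0]
After op 2 (out_shuffle): [2 5 4 3 1 0]

Answer: 2 5 4 3 1 0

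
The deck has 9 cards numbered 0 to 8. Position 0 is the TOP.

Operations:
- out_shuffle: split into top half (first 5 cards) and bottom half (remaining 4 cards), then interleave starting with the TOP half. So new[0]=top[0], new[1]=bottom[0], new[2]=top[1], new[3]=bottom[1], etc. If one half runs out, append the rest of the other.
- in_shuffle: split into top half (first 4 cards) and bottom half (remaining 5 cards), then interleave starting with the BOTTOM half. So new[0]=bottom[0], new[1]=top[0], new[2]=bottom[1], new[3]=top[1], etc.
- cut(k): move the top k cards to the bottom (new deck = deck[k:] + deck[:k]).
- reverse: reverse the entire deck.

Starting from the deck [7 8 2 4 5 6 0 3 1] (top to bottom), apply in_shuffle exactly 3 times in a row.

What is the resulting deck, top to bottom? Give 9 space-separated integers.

After op 1 (in_shuffle): [5 7 6 8 0 2 3 4 1]
After op 2 (in_shuffle): [0 5 2 7 3 6 4 8 1]
After op 3 (in_shuffle): [3 0 6 5 4 2 8 7 1]

Answer: 3 0 6 5 4 2 8 7 1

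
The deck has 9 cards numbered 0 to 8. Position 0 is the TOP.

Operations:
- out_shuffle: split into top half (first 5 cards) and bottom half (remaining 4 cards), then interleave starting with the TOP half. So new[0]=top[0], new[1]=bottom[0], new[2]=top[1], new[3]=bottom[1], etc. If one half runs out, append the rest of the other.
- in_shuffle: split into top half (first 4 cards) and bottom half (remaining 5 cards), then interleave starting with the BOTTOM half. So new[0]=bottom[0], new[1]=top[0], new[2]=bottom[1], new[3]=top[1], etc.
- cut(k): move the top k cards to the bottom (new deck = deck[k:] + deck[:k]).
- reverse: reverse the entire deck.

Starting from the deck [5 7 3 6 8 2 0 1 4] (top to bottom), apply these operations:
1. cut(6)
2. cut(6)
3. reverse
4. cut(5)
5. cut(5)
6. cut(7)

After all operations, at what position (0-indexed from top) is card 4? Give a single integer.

After op 1 (cut(6)): [0 1 4 5 7 3 6 8 2]
After op 2 (cut(6)): [6 8 2 0 1 4 5 7 3]
After op 3 (reverse): [3 7 5 4 1 0 2 8 6]
After op 4 (cut(5)): [0 2 8 6 3 7 5 4 1]
After op 5 (cut(5)): [7 5 4 1 0 2 8 6 3]
After op 6 (cut(7)): [6 3 7 5 4 1 0 2 8]
Card 4 is at position 4.

Answer: 4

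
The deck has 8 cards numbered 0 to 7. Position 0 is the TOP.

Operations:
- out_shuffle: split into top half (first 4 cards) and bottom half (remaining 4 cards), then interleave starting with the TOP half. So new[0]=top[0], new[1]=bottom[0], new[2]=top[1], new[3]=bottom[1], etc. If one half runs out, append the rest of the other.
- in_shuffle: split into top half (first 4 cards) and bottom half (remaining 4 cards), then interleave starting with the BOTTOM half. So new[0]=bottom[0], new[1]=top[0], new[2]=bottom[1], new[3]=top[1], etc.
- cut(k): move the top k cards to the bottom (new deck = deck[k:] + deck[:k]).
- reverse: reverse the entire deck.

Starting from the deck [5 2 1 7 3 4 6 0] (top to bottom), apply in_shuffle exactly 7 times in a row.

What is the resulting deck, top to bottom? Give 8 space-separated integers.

Answer: 3 5 4 2 6 1 0 7

Derivation:
After op 1 (in_shuffle): [3 5 4 2 6 1 0 7]
After op 2 (in_shuffle): [6 3 1 5 0 4 7 2]
After op 3 (in_shuffle): [0 6 4 3 7 1 2 5]
After op 4 (in_shuffle): [7 0 1 6 2 4 5 3]
After op 5 (in_shuffle): [2 7 4 0 5 1 3 6]
After op 6 (in_shuffle): [5 2 1 7 3 4 6 0]
After op 7 (in_shuffle): [3 5 4 2 6 1 0 7]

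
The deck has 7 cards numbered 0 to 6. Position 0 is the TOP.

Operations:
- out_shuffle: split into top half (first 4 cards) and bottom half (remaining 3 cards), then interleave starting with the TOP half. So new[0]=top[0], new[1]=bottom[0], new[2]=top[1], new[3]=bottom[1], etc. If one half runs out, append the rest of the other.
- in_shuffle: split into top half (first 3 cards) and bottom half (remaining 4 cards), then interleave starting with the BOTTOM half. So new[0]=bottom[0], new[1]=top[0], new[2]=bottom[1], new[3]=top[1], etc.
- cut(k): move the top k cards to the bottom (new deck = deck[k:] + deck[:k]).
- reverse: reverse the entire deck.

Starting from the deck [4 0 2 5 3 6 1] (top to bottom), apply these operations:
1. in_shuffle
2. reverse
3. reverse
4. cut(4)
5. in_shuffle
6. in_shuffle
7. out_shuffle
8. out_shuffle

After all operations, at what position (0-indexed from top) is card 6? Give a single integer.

Answer: 5

Derivation:
After op 1 (in_shuffle): [5 4 3 0 6 2 1]
After op 2 (reverse): [1 2 6 0 3 4 5]
After op 3 (reverse): [5 4 3 0 6 2 1]
After op 4 (cut(4)): [6 2 1 5 4 3 0]
After op 5 (in_shuffle): [5 6 4 2 3 1 0]
After op 6 (in_shuffle): [2 5 3 6 1 4 0]
After op 7 (out_shuffle): [2 1 5 4 3 0 6]
After op 8 (out_shuffle): [2 3 1 0 5 6 4]
Card 6 is at position 5.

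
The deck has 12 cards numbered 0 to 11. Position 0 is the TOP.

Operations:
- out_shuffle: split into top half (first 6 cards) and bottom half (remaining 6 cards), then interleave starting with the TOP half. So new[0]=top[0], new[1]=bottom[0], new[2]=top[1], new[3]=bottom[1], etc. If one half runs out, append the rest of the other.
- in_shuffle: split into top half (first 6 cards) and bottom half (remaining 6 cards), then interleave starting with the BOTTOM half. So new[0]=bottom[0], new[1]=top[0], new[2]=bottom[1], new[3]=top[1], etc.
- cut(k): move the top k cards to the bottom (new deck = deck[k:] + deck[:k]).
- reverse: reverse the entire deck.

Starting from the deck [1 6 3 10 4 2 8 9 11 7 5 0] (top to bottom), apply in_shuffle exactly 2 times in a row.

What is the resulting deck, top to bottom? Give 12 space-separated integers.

Answer: 7 8 10 1 5 9 4 6 0 11 2 3

Derivation:
After op 1 (in_shuffle): [8 1 9 6 11 3 7 10 5 4 0 2]
After op 2 (in_shuffle): [7 8 10 1 5 9 4 6 0 11 2 3]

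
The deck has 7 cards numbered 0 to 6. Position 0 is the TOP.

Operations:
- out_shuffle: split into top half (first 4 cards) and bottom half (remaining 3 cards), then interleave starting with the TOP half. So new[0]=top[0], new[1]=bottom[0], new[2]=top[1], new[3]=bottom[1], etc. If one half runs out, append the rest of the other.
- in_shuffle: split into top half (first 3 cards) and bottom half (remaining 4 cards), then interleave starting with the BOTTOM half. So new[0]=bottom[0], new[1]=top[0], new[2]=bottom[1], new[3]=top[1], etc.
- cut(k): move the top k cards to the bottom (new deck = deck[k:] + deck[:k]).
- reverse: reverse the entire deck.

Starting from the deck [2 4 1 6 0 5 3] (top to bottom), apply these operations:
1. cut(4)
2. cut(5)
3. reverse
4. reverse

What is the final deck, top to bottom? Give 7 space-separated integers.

After op 1 (cut(4)): [0 5 3 2 4 1 6]
After op 2 (cut(5)): [1 6 0 5 3 2 4]
After op 3 (reverse): [4 2 3 5 0 6 1]
After op 4 (reverse): [1 6 0 5 3 2 4]

Answer: 1 6 0 5 3 2 4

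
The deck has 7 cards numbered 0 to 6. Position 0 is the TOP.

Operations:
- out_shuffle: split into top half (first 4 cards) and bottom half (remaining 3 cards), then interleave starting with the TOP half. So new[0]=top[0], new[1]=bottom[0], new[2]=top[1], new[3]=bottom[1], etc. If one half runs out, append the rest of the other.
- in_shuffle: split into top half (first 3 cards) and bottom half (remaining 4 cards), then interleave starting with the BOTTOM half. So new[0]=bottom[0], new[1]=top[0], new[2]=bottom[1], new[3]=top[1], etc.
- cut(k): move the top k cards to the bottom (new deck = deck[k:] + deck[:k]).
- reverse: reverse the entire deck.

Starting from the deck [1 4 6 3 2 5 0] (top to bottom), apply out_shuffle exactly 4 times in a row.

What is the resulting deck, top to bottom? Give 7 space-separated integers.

After op 1 (out_shuffle): [1 2 4 5 6 0 3]
After op 2 (out_shuffle): [1 6 2 0 4 3 5]
After op 3 (out_shuffle): [1 4 6 3 2 5 0]
After op 4 (out_shuffle): [1 2 4 5 6 0 3]

Answer: 1 2 4 5 6 0 3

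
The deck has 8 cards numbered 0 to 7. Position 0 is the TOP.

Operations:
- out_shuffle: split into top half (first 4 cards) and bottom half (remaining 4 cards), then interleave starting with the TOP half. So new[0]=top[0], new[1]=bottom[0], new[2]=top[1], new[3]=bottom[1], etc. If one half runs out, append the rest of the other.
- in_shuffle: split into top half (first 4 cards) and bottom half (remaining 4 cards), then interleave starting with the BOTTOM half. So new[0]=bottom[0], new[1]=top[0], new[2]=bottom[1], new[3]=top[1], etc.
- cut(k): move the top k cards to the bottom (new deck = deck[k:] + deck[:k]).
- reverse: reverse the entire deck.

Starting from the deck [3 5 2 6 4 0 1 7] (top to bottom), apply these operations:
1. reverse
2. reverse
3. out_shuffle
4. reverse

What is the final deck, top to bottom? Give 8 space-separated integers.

After op 1 (reverse): [7 1 0 4 6 2 5 3]
After op 2 (reverse): [3 5 2 6 4 0 1 7]
After op 3 (out_shuffle): [3 4 5 0 2 1 6 7]
After op 4 (reverse): [7 6 1 2 0 5 4 3]

Answer: 7 6 1 2 0 5 4 3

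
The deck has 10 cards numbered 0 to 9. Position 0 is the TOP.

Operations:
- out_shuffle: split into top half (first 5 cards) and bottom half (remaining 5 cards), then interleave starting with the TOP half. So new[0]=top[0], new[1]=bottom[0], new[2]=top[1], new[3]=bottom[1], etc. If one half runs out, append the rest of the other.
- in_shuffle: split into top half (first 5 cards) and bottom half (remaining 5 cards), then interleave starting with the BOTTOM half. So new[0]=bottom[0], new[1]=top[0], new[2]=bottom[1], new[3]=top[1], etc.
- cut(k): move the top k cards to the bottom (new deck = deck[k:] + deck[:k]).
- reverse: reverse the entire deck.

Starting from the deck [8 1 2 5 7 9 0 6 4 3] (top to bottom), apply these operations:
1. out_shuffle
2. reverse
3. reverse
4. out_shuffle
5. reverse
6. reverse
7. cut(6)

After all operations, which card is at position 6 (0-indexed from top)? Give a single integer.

Answer: 9

Derivation:
After op 1 (out_shuffle): [8 9 1 0 2 6 5 4 7 3]
After op 2 (reverse): [3 7 4 5 6 2 0 1 9 8]
After op 3 (reverse): [8 9 1 0 2 6 5 4 7 3]
After op 4 (out_shuffle): [8 6 9 5 1 4 0 7 2 3]
After op 5 (reverse): [3 2 7 0 4 1 5 9 6 8]
After op 6 (reverse): [8 6 9 5 1 4 0 7 2 3]
After op 7 (cut(6)): [0 7 2 3 8 6 9 5 1 4]
Position 6: card 9.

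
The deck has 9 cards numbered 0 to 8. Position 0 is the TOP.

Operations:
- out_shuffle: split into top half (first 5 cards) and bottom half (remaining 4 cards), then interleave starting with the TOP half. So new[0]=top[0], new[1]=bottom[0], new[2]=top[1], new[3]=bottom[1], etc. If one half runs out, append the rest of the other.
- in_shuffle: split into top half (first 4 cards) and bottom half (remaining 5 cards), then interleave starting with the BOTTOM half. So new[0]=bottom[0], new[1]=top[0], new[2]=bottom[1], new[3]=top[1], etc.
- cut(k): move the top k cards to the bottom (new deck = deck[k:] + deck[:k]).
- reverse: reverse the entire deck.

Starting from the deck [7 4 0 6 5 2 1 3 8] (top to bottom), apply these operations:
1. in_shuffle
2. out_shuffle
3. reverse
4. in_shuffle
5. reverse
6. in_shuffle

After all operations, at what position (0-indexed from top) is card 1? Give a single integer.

Answer: 6

Derivation:
After op 1 (in_shuffle): [5 7 2 4 1 0 3 6 8]
After op 2 (out_shuffle): [5 0 7 3 2 6 4 8 1]
After op 3 (reverse): [1 8 4 6 2 3 7 0 5]
After op 4 (in_shuffle): [2 1 3 8 7 4 0 6 5]
After op 5 (reverse): [5 6 0 4 7 8 3 1 2]
After op 6 (in_shuffle): [7 5 8 6 3 0 1 4 2]
Card 1 is at position 6.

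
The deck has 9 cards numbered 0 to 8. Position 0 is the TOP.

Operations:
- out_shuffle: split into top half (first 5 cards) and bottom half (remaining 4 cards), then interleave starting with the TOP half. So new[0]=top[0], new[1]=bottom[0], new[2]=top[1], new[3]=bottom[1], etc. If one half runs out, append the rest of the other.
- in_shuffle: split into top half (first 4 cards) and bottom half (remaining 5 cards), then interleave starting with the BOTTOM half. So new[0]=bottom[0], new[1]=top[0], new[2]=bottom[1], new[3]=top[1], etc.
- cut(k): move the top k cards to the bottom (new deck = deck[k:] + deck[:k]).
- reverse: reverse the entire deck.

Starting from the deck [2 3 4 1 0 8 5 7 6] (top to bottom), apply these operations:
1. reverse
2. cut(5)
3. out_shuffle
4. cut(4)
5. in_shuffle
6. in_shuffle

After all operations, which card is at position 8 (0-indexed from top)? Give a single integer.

After op 1 (reverse): [6 7 5 8 0 1 4 3 2]
After op 2 (cut(5)): [1 4 3 2 6 7 5 8 0]
After op 3 (out_shuffle): [1 7 4 5 3 8 2 0 6]
After op 4 (cut(4)): [3 8 2 0 6 1 7 4 5]
After op 5 (in_shuffle): [6 3 1 8 7 2 4 0 5]
After op 6 (in_shuffle): [7 6 2 3 4 1 0 8 5]
Position 8: card 5.

Answer: 5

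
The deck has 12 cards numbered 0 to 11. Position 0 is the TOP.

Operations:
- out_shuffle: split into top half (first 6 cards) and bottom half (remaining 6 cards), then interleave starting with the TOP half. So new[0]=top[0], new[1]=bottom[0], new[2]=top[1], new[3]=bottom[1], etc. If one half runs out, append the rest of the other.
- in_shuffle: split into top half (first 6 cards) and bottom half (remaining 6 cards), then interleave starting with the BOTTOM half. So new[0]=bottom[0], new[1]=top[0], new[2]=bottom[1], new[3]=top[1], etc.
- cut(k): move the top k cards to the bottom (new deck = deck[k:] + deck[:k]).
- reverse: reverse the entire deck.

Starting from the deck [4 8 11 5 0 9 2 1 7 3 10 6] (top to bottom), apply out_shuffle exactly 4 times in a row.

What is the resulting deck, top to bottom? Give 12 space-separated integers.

Answer: 4 3 1 9 5 8 10 7 2 0 11 6

Derivation:
After op 1 (out_shuffle): [4 2 8 1 11 7 5 3 0 10 9 6]
After op 2 (out_shuffle): [4 5 2 3 8 0 1 10 11 9 7 6]
After op 3 (out_shuffle): [4 1 5 10 2 11 3 9 8 7 0 6]
After op 4 (out_shuffle): [4 3 1 9 5 8 10 7 2 0 11 6]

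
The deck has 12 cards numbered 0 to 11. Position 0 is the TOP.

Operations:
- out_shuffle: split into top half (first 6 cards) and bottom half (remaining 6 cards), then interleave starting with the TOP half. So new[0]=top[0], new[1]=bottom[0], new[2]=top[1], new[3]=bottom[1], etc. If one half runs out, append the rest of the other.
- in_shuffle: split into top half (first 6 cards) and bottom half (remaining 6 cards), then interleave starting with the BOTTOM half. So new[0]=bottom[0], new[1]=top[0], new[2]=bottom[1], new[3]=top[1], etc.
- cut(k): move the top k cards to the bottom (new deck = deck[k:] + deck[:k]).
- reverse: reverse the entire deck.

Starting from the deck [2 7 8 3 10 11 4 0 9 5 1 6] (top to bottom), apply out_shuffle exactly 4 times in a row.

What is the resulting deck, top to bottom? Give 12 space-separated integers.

Answer: 2 5 0 11 3 7 1 9 4 10 8 6

Derivation:
After op 1 (out_shuffle): [2 4 7 0 8 9 3 5 10 1 11 6]
After op 2 (out_shuffle): [2 3 4 5 7 10 0 1 8 11 9 6]
After op 3 (out_shuffle): [2 0 3 1 4 8 5 11 7 9 10 6]
After op 4 (out_shuffle): [2 5 0 11 3 7 1 9 4 10 8 6]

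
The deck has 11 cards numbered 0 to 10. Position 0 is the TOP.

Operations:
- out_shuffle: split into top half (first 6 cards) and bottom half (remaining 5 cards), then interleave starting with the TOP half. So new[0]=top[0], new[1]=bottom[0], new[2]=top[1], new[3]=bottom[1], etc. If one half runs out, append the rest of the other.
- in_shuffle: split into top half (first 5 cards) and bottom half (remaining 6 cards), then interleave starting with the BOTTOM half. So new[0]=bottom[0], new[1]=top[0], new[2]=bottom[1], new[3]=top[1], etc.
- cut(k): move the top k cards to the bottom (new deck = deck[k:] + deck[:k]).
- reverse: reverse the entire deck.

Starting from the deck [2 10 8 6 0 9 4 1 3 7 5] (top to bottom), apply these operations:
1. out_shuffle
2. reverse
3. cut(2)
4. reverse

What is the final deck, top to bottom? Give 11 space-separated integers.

Answer: 5 9 2 4 10 1 8 3 6 7 0

Derivation:
After op 1 (out_shuffle): [2 4 10 1 8 3 6 7 0 5 9]
After op 2 (reverse): [9 5 0 7 6 3 8 1 10 4 2]
After op 3 (cut(2)): [0 7 6 3 8 1 10 4 2 9 5]
After op 4 (reverse): [5 9 2 4 10 1 8 3 6 7 0]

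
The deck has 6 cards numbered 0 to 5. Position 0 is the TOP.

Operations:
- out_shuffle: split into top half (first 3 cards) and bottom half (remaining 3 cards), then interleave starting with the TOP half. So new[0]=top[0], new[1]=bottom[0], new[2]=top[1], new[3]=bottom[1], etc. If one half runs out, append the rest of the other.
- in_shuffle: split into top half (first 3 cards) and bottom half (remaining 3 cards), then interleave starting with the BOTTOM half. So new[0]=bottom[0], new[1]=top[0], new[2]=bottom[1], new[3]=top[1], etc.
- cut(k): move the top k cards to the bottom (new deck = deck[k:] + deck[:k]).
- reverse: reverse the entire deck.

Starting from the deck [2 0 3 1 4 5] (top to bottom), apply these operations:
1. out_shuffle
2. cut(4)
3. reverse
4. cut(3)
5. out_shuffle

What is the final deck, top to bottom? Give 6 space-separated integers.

After op 1 (out_shuffle): [2 1 0 4 3 5]
After op 2 (cut(4)): [3 5 2 1 0 4]
After op 3 (reverse): [4 0 1 2 5 3]
After op 4 (cut(3)): [2 5 3 4 0 1]
After op 5 (out_shuffle): [2 4 5 0 3 1]

Answer: 2 4 5 0 3 1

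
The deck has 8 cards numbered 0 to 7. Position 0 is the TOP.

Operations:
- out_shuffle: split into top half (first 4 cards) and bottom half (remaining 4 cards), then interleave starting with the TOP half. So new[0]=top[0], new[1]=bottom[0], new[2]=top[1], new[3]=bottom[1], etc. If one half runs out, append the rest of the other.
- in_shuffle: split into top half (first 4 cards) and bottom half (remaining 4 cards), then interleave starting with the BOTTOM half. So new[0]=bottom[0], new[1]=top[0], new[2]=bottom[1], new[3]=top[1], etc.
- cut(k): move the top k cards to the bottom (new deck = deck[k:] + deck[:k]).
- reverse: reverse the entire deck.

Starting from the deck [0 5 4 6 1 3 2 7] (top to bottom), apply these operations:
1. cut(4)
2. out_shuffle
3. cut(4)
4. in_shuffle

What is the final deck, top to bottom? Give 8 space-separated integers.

After op 1 (cut(4)): [1 3 2 7 0 5 4 6]
After op 2 (out_shuffle): [1 0 3 5 2 4 7 6]
After op 3 (cut(4)): [2 4 7 6 1 0 3 5]
After op 4 (in_shuffle): [1 2 0 4 3 7 5 6]

Answer: 1 2 0 4 3 7 5 6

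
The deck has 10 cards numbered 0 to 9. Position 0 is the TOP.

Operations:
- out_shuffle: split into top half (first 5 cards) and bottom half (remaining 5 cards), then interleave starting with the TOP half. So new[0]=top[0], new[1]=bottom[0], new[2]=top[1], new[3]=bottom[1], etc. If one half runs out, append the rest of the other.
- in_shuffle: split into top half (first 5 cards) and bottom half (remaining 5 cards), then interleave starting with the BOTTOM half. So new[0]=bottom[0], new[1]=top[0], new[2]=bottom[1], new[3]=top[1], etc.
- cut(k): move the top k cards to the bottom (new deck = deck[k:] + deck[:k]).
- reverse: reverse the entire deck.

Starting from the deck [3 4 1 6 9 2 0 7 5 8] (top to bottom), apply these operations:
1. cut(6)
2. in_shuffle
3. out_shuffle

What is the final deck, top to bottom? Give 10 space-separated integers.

After op 1 (cut(6)): [0 7 5 8 3 4 1 6 9 2]
After op 2 (in_shuffle): [4 0 1 7 6 5 9 8 2 3]
After op 3 (out_shuffle): [4 5 0 9 1 8 7 2 6 3]

Answer: 4 5 0 9 1 8 7 2 6 3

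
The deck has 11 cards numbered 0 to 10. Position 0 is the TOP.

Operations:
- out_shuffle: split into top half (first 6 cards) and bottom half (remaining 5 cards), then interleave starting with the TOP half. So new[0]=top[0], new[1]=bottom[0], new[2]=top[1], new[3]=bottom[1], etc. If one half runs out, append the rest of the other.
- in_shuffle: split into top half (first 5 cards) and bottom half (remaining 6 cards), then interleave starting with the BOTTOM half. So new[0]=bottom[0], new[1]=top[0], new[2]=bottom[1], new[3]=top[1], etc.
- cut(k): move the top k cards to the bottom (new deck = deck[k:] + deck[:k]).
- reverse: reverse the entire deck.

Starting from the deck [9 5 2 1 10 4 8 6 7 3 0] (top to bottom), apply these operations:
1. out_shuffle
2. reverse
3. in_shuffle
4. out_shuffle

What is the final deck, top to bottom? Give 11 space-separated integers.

After op 1 (out_shuffle): [9 8 5 6 2 7 1 3 10 0 4]
After op 2 (reverse): [4 0 10 3 1 7 2 6 5 8 9]
After op 3 (in_shuffle): [7 4 2 0 6 10 5 3 8 1 9]
After op 4 (out_shuffle): [7 5 4 3 2 8 0 1 6 9 10]

Answer: 7 5 4 3 2 8 0 1 6 9 10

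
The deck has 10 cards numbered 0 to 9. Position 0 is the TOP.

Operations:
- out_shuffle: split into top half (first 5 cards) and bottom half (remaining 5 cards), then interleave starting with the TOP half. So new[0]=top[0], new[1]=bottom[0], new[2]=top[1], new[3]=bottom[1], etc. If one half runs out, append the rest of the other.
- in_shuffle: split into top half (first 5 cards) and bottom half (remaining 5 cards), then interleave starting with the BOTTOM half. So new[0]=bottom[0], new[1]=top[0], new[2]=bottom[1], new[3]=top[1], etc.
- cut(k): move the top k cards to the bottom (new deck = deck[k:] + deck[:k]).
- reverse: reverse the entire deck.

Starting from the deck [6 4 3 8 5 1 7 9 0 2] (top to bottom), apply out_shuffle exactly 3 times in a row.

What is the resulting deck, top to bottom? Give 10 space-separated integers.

Answer: 6 0 9 7 1 5 8 3 4 2

Derivation:
After op 1 (out_shuffle): [6 1 4 7 3 9 8 0 5 2]
After op 2 (out_shuffle): [6 9 1 8 4 0 7 5 3 2]
After op 3 (out_shuffle): [6 0 9 7 1 5 8 3 4 2]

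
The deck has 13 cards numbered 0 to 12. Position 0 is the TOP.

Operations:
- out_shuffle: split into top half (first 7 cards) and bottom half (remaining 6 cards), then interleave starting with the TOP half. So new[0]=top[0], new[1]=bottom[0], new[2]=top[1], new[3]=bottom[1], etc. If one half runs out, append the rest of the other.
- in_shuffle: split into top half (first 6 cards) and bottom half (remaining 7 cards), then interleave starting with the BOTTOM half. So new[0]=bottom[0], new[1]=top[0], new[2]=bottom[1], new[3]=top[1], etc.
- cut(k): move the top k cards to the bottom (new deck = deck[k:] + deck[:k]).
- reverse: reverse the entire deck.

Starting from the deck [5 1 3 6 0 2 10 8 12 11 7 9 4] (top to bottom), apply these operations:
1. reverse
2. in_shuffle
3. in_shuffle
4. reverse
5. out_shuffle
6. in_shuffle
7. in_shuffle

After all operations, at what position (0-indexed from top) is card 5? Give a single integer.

After op 1 (reverse): [4 9 7 11 12 8 10 2 0 6 3 1 5]
After op 2 (in_shuffle): [10 4 2 9 0 7 6 11 3 12 1 8 5]
After op 3 (in_shuffle): [6 10 11 4 3 2 12 9 1 0 8 7 5]
After op 4 (reverse): [5 7 8 0 1 9 12 2 3 4 11 10 6]
After op 5 (out_shuffle): [5 2 7 3 8 4 0 11 1 10 9 6 12]
After op 6 (in_shuffle): [0 5 11 2 1 7 10 3 9 8 6 4 12]
After op 7 (in_shuffle): [10 0 3 5 9 11 8 2 6 1 4 7 12]
Card 5 is at position 3.

Answer: 3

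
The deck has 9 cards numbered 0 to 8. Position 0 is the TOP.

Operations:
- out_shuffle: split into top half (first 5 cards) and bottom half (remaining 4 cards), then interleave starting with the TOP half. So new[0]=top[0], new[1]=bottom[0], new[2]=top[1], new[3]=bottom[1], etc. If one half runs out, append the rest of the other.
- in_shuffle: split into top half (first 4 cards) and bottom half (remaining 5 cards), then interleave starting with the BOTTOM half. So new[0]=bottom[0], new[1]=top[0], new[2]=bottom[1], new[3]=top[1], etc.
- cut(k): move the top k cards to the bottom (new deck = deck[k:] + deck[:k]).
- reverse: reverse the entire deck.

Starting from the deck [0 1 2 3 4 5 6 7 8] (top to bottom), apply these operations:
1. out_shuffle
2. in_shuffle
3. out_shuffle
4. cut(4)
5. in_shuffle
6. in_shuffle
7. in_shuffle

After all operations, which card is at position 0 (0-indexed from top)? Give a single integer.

After op 1 (out_shuffle): [0 5 1 6 2 7 3 8 4]
After op 2 (in_shuffle): [2 0 7 5 3 1 8 6 4]
After op 3 (out_shuffle): [2 1 0 8 7 6 5 4 3]
After op 4 (cut(4)): [7 6 5 4 3 2 1 0 8]
After op 5 (in_shuffle): [3 7 2 6 1 5 0 4 8]
After op 6 (in_shuffle): [1 3 5 7 0 2 4 6 8]
After op 7 (in_shuffle): [0 1 2 3 4 5 6 7 8]
Position 0: card 0.

Answer: 0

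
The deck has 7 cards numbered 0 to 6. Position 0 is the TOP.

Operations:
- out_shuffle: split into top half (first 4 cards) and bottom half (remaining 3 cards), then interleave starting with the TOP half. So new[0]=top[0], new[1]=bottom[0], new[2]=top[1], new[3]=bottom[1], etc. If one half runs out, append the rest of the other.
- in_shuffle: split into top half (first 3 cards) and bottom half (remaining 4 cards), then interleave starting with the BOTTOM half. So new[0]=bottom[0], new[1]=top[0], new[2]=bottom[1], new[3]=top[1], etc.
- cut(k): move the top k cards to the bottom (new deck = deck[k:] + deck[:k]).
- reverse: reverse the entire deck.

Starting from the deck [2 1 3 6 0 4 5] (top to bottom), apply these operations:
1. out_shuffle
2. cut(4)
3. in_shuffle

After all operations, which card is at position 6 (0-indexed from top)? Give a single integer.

Answer: 4

Derivation:
After op 1 (out_shuffle): [2 0 1 4 3 5 6]
After op 2 (cut(4)): [3 5 6 2 0 1 4]
After op 3 (in_shuffle): [2 3 0 5 1 6 4]
Position 6: card 4.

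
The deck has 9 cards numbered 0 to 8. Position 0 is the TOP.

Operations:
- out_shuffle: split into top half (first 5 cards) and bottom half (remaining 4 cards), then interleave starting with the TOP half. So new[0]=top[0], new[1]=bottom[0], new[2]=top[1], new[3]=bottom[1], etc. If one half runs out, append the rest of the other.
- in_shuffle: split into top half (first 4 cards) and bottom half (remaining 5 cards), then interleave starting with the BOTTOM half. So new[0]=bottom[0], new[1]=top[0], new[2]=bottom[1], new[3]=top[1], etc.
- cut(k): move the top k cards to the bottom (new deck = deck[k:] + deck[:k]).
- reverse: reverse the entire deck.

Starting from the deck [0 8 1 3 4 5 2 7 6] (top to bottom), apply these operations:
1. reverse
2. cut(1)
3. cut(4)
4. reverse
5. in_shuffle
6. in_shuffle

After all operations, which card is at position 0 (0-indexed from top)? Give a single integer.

After op 1 (reverse): [6 7 2 5 4 3 1 8 0]
After op 2 (cut(1)): [7 2 5 4 3 1 8 0 6]
After op 3 (cut(4)): [3 1 8 0 6 7 2 5 4]
After op 4 (reverse): [4 5 2 7 6 0 8 1 3]
After op 5 (in_shuffle): [6 4 0 5 8 2 1 7 3]
After op 6 (in_shuffle): [8 6 2 4 1 0 7 5 3]
Position 0: card 8.

Answer: 8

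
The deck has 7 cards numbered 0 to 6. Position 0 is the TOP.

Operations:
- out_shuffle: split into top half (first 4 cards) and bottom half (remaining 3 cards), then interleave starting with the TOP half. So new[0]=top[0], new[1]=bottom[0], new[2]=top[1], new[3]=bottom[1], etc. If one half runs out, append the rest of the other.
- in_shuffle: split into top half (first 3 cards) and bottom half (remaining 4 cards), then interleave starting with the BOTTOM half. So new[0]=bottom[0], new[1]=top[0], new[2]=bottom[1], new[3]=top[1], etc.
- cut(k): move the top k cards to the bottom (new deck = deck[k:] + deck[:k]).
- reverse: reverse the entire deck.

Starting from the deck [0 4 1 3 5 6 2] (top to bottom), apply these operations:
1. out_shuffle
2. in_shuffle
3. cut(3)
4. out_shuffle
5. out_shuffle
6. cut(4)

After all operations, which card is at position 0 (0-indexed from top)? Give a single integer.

Answer: 2

Derivation:
After op 1 (out_shuffle): [0 5 4 6 1 2 3]
After op 2 (in_shuffle): [6 0 1 5 2 4 3]
After op 3 (cut(3)): [5 2 4 3 6 0 1]
After op 4 (out_shuffle): [5 6 2 0 4 1 3]
After op 5 (out_shuffle): [5 4 6 1 2 3 0]
After op 6 (cut(4)): [2 3 0 5 4 6 1]
Position 0: card 2.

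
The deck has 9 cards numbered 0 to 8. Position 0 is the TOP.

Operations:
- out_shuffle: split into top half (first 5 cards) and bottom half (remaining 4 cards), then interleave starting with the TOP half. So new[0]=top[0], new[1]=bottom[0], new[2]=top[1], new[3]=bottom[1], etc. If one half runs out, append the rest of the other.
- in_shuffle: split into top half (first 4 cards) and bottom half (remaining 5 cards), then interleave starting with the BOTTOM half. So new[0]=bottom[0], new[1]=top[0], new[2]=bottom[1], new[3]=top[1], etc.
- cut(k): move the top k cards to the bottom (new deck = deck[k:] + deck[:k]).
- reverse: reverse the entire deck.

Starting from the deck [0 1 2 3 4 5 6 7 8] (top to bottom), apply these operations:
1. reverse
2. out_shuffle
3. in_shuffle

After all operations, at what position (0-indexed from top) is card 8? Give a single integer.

After op 1 (reverse): [8 7 6 5 4 3 2 1 0]
After op 2 (out_shuffle): [8 3 7 2 6 1 5 0 4]
After op 3 (in_shuffle): [6 8 1 3 5 7 0 2 4]
Card 8 is at position 1.

Answer: 1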